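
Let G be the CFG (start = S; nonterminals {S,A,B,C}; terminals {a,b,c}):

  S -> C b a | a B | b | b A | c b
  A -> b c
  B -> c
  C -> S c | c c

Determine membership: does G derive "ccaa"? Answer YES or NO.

Convert to CNF:
  S -> C X3 | T0 A | T1 T0 | T2 B | b
  A -> T0 T1
  B -> c
  C -> S T1 | T1 T1
  T0 -> b
  T1 -> c
  T2 -> a
  X3 -> T0 T2

Fill CYK table bottom-up:
  [0..0]={B,T1}  "c"  orig:{B}
  [1..1]={B,T1}  "c"  orig:{B}
  [2..2]={T2}  "a"  orig:{}
  [3..3]={T2}  "a"  orig:{}
  [0..1]={C}  "cc"
  [1..2]=∅  "ca"
  [2..3]=∅  "aa"
  [0..2]=∅  "cca"
  [1..3]=∅  "caa"
  [0..3]=∅  "ccaa"

S ∉ T[0,3] ⇒ NO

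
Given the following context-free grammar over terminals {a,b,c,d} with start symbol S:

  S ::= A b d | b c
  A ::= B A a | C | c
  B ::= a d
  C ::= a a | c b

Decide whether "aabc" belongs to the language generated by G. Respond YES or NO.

CNF form of G:
  S -> A X5 | T2 T1
  A -> B X4 | T0 T0 | T1 T2 | c
  B -> T0 T3
  C -> T0 T0 | T1 T2
  T0 -> a
  T1 -> c
  T2 -> b
  T3 -> d
  X4 -> A T0
  X5 -> T2 T3

CYK table (by increasing span):
  T[0,0] 'a' = {T0}  orig:{}
  T[1,1] 'a' = {T0}  orig:{}
  T[2,2] 'b' = {T2}  orig:{}
  T[3,3] 'c' = {A,T1}  orig:{A}
  T[0,1] 'aa' = {A,C}
  T[1,2] 'ab' = ∅
  T[2,3] 'bc' = {S}
  T[0,2] 'aab' = ∅
  T[1,3] 'abc' = ∅
  T[0,3] 'aabc' = ∅

S ∉ T[0,3] ⇒ NO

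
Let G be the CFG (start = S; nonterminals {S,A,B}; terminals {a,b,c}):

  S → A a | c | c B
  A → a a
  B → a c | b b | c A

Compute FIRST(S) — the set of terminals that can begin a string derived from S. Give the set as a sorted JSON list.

Compute FIRST by fixpoint:
iter 1:
  A via A→a a: +{a}
  B via B→a c: +{a}
  B via B→b b: +{b}
  B via B→c A: +{c}
  S via S→A a: +{a}
  S via S→c: +{c}
  FIRST(S)={a,c}  FIRST(A)={a}  FIRST(B)={a,b,c}
iter 2: (stable)
  FIRST(S)={a,c}  FIRST(A)={a}  FIRST(B)={a,b,c}

FIRST(S) = ["a", "c"]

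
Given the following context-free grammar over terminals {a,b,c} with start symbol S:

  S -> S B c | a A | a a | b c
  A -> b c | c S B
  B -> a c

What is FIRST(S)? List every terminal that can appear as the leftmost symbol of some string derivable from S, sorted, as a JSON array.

FIRST iteration:
pass 1:
  A via A→b c: +{b}
  A via A→c S B: +{c}
  B via B→a c: +{a}
  S via S→a A: +{a}
  S via S→b c: +{b}
  FIRST(S)={a,b}  FIRST(A)={b,c}  FIRST(B)={a}
pass 2: done
  FIRST(S)={a,b}  FIRST(A)={b,c}  FIRST(B)={a}

FIRST(S) = ["a", "b"]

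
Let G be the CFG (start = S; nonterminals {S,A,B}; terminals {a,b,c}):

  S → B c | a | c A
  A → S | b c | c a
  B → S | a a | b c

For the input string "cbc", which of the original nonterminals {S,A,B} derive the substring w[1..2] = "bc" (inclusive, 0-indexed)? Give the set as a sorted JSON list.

CNF form of G:
  S -> B T0 | T0 A | a
  A -> B T0 | T0 A | T0 T2 | T1 T0 | a
  B -> B T0 | T0 A | T1 T0 | T2 T2 | a
  T0 -> c
  T1 -> b
  T2 -> a

CYK table (by increasing span), restricted to cells inside w[1..2]:
  [1..1]={T1}  "b"  orig:{}
  [2..2]={T0}  "c"  orig:{}
  [1..2]={A,B}  "bc"

Original NTs in T[1,2] deriving "bc": ["A", "B"]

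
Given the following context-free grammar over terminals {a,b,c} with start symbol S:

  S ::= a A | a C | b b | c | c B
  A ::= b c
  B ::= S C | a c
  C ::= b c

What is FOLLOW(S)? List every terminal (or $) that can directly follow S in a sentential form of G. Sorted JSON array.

Compute FIRST by fixpoint:
pass 1:
  A via A→b c: +{b}
  B via B→a c: +{a}
  C via C→b c: +{b}
  S via S→a A: +{a}
  S via S→b b: +{b}
  S via S→c: +{c}
  FIRST(S)={a,b,c}  FIRST(A)={b}  FIRST(B)={a}  FIRST(C)={b}
pass 2:
  B via B→S C: +{b,c}
  FIRST(S)={a,b,c}  FIRST(A)={b}  FIRST(B)={a,b,c}  FIRST(C)={b}
pass 3: (no change)
  FIRST(S)={a,b,c}  FIRST(A)={b}  FIRST(B)={a,b,c}  FIRST(C)={b}

Compute FOLLOW by fixpoint:
seed FOLLOW(S) with $
iter 1:
  B→S C: FOLLOW(S) ⊇ FIRST(C) = {b}; new: +{b}
  S→a A: FOLLOW(A) ⊇ FOLLOW(S) ⊇ {$,b}; new: +{$,b}
  S→a C: FOLLOW(C) ⊇ FOLLOW(S) ⊇ {$,b}; new: +{$,b}
  S→c B: FOLLOW(B) ⊇ FOLLOW(S) ⊇ {$,b}; new: +{$,b}
  FOLLOW(S)={$,b}  FOLLOW(A)={$,b}  FOLLOW(B)={$,b}  FOLLOW(C)={$,b}
iter 2: done
  FOLLOW(S)={$,b}  FOLLOW(A)={$,b}  FOLLOW(B)={$,b}  FOLLOW(C)={$,b}

FOLLOW(S) = ["$", "b"]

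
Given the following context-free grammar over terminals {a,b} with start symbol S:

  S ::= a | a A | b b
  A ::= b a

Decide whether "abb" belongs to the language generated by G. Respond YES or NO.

CNF form of G:
  S -> T0 T0 | T1 A | a
  A -> T0 T1
  T0 -> b
  T1 -> a

CYK fill:
  [0..0]={S,T1}  "a"  orig:{S}
  [1..1]={T0}  "b"  orig:{}
  [2..2]={T0}  "b"  orig:{}
  [0..1]=∅  "ab"
  [1..2]={S}  "bb"
  [0..2]=∅  "abb"

S ∉ T[0,2] ⇒ NO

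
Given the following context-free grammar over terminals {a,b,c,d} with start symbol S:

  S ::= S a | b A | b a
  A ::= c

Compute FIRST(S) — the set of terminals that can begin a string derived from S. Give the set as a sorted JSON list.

FIRST sets, iterate to fixpoint:
[1]
  A via A→c: +{c}
  S via S→b A: +{b}
  FIRST(S)={b}  FIRST(A)={c}
[2] — fixpoint
  FIRST(S)={b}  FIRST(A)={c}

FIRST(S) = ["b"]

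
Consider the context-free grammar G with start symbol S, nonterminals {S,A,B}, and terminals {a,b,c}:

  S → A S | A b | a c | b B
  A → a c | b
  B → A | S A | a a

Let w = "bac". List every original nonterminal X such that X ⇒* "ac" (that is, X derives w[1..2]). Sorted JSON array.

Convert to CNF:
  S -> A S | A T2 | T0 T1 | T2 B
  A -> T0 T1 | b
  B -> S A | T0 T0 | T0 T1 | b
  T0 -> a
  T1 -> c
  T2 -> b

Fill CYK table bottom-up, restricted to cells inside w[1..2]:
  cell(1,1) a: {T0}  orig:{}
  cell(2,2) c: {T1}  orig:{}
  cell(1,2) ac: {A,B,S}

Original NTs in T[1,2] deriving "ac": ["A", "B", "S"]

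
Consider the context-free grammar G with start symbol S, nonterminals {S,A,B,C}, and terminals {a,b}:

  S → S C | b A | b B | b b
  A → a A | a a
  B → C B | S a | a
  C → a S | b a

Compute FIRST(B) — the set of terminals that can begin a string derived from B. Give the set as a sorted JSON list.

FIRST sets, iterate to fixpoint:
[1]
  A via A→a A: +{a}
  B via B→a: +{a}
  C via C→a S: +{a}
  C via C→b a: +{b}
  S via S→b A: +{b}
  FIRST(S)={b}  FIRST(A)={a}  FIRST(B)={a}  FIRST(C)={a,b}
[2]
  B via B→C B: +{b}
  FIRST(S)={b}  FIRST(A)={a}  FIRST(B)={a,b}  FIRST(C)={a,b}
[3] — fixpoint
  FIRST(S)={b}  FIRST(A)={a}  FIRST(B)={a,b}  FIRST(C)={a,b}

FIRST(B) = ["a", "b"]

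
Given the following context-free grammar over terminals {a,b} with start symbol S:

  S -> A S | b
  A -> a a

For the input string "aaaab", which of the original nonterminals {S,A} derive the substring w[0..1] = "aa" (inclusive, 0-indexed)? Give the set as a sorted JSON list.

Convert to CNF:
  S -> A S | b
  A -> T0 T0
  T0 -> a

CYK fill — only the sub-triangle for w[0..1]:
  cell(0,0) a: {T0}  orig:{}
  cell(1,1) a: {T0}  orig:{}
  cell(0,1) aa: {A}

Original NTs in T[0,1] deriving "aa": ["A"]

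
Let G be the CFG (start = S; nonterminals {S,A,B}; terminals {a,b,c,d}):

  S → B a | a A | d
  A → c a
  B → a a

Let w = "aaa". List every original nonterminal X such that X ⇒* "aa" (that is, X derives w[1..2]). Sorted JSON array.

CNF form of G:
  S -> B T1 | T1 A | d
  A -> T0 T1
  B -> T1 T1
  T0 -> c
  T1 -> a

CYK fill, restricted to cells inside w[1..2]:
  T[1,1] 'a' = {T1}  orig:{}
  T[2,2] 'a' = {T1}  orig:{}
  T[1,2] 'aa' = {B}

Original NTs in T[1,2] deriving "aa": ["B"]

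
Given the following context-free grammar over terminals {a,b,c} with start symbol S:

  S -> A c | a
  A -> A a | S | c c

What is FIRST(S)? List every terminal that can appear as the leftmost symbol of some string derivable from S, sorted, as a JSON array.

FIRST iteration:
[1]
  A via A→c c: +{c}
  S via S→A c: +{c}
  S via S→a: +{a}
  FIRST[S]={a,c}  FIRST[A]={c}
[2]
  A via A→S: +{a}
  FIRST[S]={a,c}  FIRST[A]={a,c}
[3] (stable)
  FIRST[S]={a,c}  FIRST[A]={a,c}

FIRST(S) = ["a", "c"]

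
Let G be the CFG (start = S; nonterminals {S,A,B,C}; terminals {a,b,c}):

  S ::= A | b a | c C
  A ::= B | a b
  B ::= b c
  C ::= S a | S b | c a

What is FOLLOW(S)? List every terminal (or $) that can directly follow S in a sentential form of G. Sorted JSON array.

FIRST iteration:
iter 1:
  A via A→a b: +{a}
  B via B→b c: +{b}
  C via C→c a: +{c}
  S via S→A: +{a}
  S via S→b a: +{b}
  S via S→c C: +{c}
  S: {a,b,c}  A: {a}  B: {b}  C: {c}
iter 2:
  A via A→B: +{b}
  C via C→S a: +{a,b}
  S: {a,b,c}  A: {a,b}  B: {b}  C: {a,b,c}
iter 3: done
  S: {a,b,c}  A: {a,b}  B: {b}  C: {a,b,c}

FOLLOW sets:
seed FOLLOW(S) with $
round 1:
  C→S a: FOLLOW(S) ⊇ FIRST(a) = {a}; new: +{a}
  C→S b: FOLLOW(S) ⊇ FIRST(b) = {b}; new: +{b}
  S→A: FOLLOW(A) ⊇ FOLLOW(S) ⊇ {$,a,b}; new: +{$,a,b}
  S→c C: FOLLOW(C) ⊇ FOLLOW(S) ⊇ {$,a,b}; new: +{$,a,b}
  FOLLOW(S)={$,a,b}  FOLLOW(A)={$,a,b}  FOLLOW(B)={}  FOLLOW(C)={$,a,b}
round 2:
  A→B: FOLLOW(B) ⊇ FOLLOW(A) ⊇ {$,a,b}; new: +{$,a,b}
  FOLLOW(S)={$,a,b}  FOLLOW(A)={$,a,b}  FOLLOW(B)={$,a,b}  FOLLOW(C)={$,a,b}
round 3: (stable)
  FOLLOW(S)={$,a,b}  FOLLOW(A)={$,a,b}  FOLLOW(B)={$,a,b}  FOLLOW(C)={$,a,b}

FOLLOW(S) = ["$", "a", "b"]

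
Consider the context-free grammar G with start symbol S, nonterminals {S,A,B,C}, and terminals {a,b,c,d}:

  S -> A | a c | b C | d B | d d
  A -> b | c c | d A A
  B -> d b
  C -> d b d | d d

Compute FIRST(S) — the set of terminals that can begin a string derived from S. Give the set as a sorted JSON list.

FIRST iteration:
iter 1:
  A via A→b: +{b}
  A via A→c c: +{c}
  A via A→d A A: +{d}
  B via B→d b: +{d}
  C via C→d b d: +{d}
  S via S→A: +{b,c,d}
  S via S→a c: +{a}
  FIRST[S]={a,b,c,d}  FIRST[A]={b,c,d}  FIRST[B]={d}  FIRST[C]={d}
iter 2: done
  FIRST[S]={a,b,c,d}  FIRST[A]={b,c,d}  FIRST[B]={d}  FIRST[C]={d}

FIRST(S) = ["a", "b", "c", "d"]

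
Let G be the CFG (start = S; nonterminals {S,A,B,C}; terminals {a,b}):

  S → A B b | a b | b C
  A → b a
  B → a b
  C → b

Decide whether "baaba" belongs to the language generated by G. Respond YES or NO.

Convert to CNF:
  S -> A X2 | T0 C | T1 T0
  A -> T0 T1
  B -> T1 T0
  C -> b
  T0 -> b
  T1 -> a
  X2 -> B T0

CYK table (by increasing span):
  cell(0,0) b: {C,T0}  orig:{C}
  cell(1,1) a: {T1}  orig:{}
  cell(2,2) a: {T1}  orig:{}
  cell(3,3) b: {C,T0}  orig:{C}
  cell(4,4) a: {T1}  orig:{}
  cell(0,1) ba: {A}
  cell(1,2) aa: ∅
  cell(2,3) ab: {B,S}
  cell(3,4) ba: {A}
  cell(0,2) baa: ∅
  cell(1,3) aab: ∅
  cell(2,4) aba: ∅
  cell(0,3) baab: ∅
  cell(1,4) aaba: ∅
  cell(0,4) baaba: ∅

S ∉ T[0,4] ⇒ NO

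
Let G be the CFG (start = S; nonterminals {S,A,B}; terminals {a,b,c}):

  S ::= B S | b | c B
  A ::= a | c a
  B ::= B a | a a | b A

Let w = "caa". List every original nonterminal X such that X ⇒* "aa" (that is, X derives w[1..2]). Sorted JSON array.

CNF form of G:
  S -> B S | T0 B | b
  A -> T0 T1 | a
  B -> B T1 | T1 T1 | T2 A
  T0 -> c
  T1 -> a
  T2 -> b

Fill CYK table bottom-up — only the sub-triangle for w[1..2]:
  T[1,1] 'a' = {A,T1}  orig:{A}
  T[2,2] 'a' = {A,T1}  orig:{A}
  T[1,2] 'aa' = {B}

Original NTs in T[1,2] deriving "aa": ["B"]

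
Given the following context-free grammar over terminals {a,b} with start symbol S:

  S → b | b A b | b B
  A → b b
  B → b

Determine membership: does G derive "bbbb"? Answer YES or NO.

CNF form of G:
  S -> T0 B | T0 X1 | b
  A -> T0 T0
  B -> b
  T0 -> b
  X1 -> A T0

CYK fill:
  [0..0]={B,S,T0}  "b"  orig:{B,S}
  [1..1]={B,S,T0}  "b"  orig:{B,S}
  [2..2]={B,S,T0}  "b"  orig:{B,S}
  [3..3]={B,S,T0}  "b"  orig:{B,S}
  [0..1]={A,S}  "bb"
  [1..2]={A,S}  "bb"
  [2..3]={A,S}  "bb"
  [0..2]={X1}  "bbb"  orig:{}
  [1..3]={X1}  "bbb"  orig:{}
  [0..3]={S}  "bbbb"

S ∈ T[0,3] ⇒ YES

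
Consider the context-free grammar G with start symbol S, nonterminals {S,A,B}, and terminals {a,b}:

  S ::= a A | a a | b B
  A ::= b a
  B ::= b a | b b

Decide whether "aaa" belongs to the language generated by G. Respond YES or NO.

Convert to CNF:
  S -> T0 B | T1 A | T1 T1
  A -> T0 T1
  B -> T0 T0 | T0 T1
  T0 -> b
  T1 -> a

CYK fill:
  T[0,0] 'a' = {T1}  orig:{}
  T[1,1] 'a' = {T1}  orig:{}
  T[2,2] 'a' = {T1}  orig:{}
  T[0,1] 'aa' = {S}
  T[1,2] 'aa' = {S}
  T[0,2] 'aaa' = ∅

S ∉ T[0,2] ⇒ NO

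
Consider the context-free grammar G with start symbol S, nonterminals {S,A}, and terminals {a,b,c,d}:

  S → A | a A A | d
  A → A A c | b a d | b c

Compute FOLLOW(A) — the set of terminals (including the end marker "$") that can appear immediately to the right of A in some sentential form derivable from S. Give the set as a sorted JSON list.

FIRST iteration:
[1]
  A via A→b a d: +{b}
  S via S→A: +{b}
  S via S→a A A: +{a}
  S via S→d: +{d}
  FIRST(S)={a,b,d}  FIRST(A)={b}
[2] (stable)
  FIRST(S)={a,b,d}  FIRST(A)={b}

FOLLOW sets:
FOLLOW(S) := {$}
[1]
  A→A A c: FOLLOW(A) ⊇ FIRST(A) = {b}; new: +{b}
  A→A A c: FOLLOW(A) ⊇ FIRST(c) = {c}; new: +{c}
  S→A: FOLLOW(A) ⊇ FOLLOW(S) ⊇ {$}; new: +{$}
  FOLLOW(S)={$}  FOLLOW(A)={$,b,c}
[2] — fixpoint
  FOLLOW(S)={$}  FOLLOW(A)={$,b,c}

FOLLOW(A) = ["$", "b", "c"]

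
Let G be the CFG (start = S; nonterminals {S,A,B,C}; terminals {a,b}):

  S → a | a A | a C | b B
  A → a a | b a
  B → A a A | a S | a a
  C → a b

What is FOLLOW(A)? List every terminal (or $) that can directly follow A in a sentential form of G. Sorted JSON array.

FIRST iteration:
iter 1:
  A via A→a a: +{a}
  A via A→b a: +{b}
  B via B→A a A: +{a,b}
  C via C→a b: +{a}
  S via S→a: +{a}
  S via S→b B: +{b}
  FIRST[S]={a,b}  FIRST[A]={a,b}  FIRST[B]={a,b}  FIRST[C]={a}
iter 2: — fixpoint
  FIRST[S]={a,b}  FIRST[A]={a,b}  FIRST[B]={a,b}  FIRST[C]={a}

Compute FOLLOW by fixpoint:
initialize: $ ∈ FOLLOW(S)
round 1:
  B→A a A: FOLLOW(A) ⊇ FIRST(a) = {a}; new: +{a}
  S→a A: FOLLOW(A) ⊇ FOLLOW(S) ⊇ {$}; new: +{$}
  S→a C: FOLLOW(C) ⊇ FOLLOW(S) ⊇ {$}; new: +{$}
  S→b B: FOLLOW(B) ⊇ FOLLOW(S) ⊇ {$}; new: +{$}
  FOLLOW[S]={$}  FOLLOW[A]={$,a}  FOLLOW[B]={$}  FOLLOW[C]={$}
round 2: (stable)
  FOLLOW[S]={$}  FOLLOW[A]={$,a}  FOLLOW[B]={$}  FOLLOW[C]={$}

FOLLOW(A) = ["$", "a"]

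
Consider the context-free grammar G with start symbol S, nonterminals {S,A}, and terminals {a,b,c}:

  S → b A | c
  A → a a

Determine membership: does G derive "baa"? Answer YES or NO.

CNF form of G:
  S -> T1 A | c
  A -> T0 T0
  T0 -> a
  T1 -> b

Fill CYK table bottom-up:
  cell(0,0) b: {T1}  orig:{}
  cell(1,1) a: {T0}  orig:{}
  cell(2,2) a: {T0}  orig:{}
  cell(0,1) ba: ∅
  cell(1,2) aa: {A}
  cell(0,2) baa: {S}

S ∈ T[0,2] ⇒ YES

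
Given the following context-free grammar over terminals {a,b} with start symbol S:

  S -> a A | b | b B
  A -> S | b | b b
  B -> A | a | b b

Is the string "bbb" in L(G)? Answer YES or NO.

CNF form of G:
  S -> T0 A | T1 B | b
  A -> T0 A | T1 B | T1 T1 | b
  B -> T0 A | T1 B | T1 T1 | a | b
  T0 -> a
  T1 -> b

CYK fill:
  T[0,0] 'b' = {A,B,S,T1}  orig:{A,B,S}
  T[1,1] 'b' = {A,B,S,T1}  orig:{A,B,S}
  T[2,2] 'b' = {A,B,S,T1}  orig:{A,B,S}
  T[0,1] 'bb' = {A,B,S}
  T[1,2] 'bb' = {A,B,S}
  T[0,2] 'bbb' = {A,B,S}

S ∈ T[0,2] ⇒ YES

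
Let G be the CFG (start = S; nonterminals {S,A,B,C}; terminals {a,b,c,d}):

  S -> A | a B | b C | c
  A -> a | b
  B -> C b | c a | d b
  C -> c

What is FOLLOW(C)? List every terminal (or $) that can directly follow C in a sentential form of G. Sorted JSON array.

FIRST iteration:
pass 1:
  A via A→a: +{a}
  A via A→b: +{b}
  B via B→c a: +{c}
  B via B→d b: +{d}
  C via C→c: +{c}
  S via S→A: +{a,b}
  S via S→c: +{c}
  FIRST[S]={a,b,c}  FIRST[A]={a,b}  FIRST[B]={c,d}  FIRST[C]={c}
pass 2: — fixpoint
  FIRST[S]={a,b,c}  FIRST[A]={a,b}  FIRST[B]={c,d}  FIRST[C]={c}

FOLLOW sets:
seed FOLLOW(S) with $
round 1:
  B→C b: FOLLOW(C) ⊇ FIRST(b) = {b}; new: +{b}
  S→A: FOLLOW(A) ⊇ FOLLOW(S) ⊇ {$}; new: +{$}
  S→a B: FOLLOW(B) ⊇ FOLLOW(S) ⊇ {$}; new: +{$}
  S→b C: FOLLOW(C) ⊇ FOLLOW(S) ⊇ {$}; new: +{$}
  S: {$}  A: {$}  B: {$}  C: {$,b}
round 2: — fixpoint
  S: {$}  A: {$}  B: {$}  C: {$,b}

FOLLOW(C) = ["$", "b"]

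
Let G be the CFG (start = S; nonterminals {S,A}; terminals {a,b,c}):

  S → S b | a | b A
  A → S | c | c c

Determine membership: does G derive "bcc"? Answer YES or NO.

CNF form of G:
  S -> S T0 | T0 A | a
  A -> S T0 | T0 A | T1 T1 | a | c
  T0 -> b
  T1 -> c

Fill CYK table bottom-up:
  [0..0]={T0}  "b"  orig:{}
  [1..1]={A,T1}  "c"  orig:{A}
  [2..2]={A,T1}  "c"  orig:{A}
  [0..1]={A,S}  "bc"
  [1..2]={A}  "cc"
  [0..2]={A,S}  "bcc"

S ∈ T[0,2] ⇒ YES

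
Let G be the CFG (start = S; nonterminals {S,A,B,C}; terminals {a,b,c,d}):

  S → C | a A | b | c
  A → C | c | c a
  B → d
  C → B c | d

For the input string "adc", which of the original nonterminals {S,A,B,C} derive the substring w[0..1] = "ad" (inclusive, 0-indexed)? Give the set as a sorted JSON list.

Convert to CNF:
  S -> B T0 | T1 A | b | c | d
  A -> B T0 | T0 T1 | c | d
  B -> d
  C -> B T0 | d
  T0 -> c
  T1 -> a

CYK fill (cells [i..j] with 0 ≤ i ≤ j ≤ 1 only):
  cell(0,0) a: {T1}  orig:{}
  cell(1,1) d: {A,B,C,S}
  cell(0,1) ad: {S}

Original NTs in T[0,1] deriving "ad": ["S"]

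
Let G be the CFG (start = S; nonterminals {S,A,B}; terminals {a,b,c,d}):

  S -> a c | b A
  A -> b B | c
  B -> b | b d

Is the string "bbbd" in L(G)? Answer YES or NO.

CNF form of G:
  S -> T0 A | T2 T3
  A -> T0 B | c
  B -> T0 T1 | b
  T0 -> b
  T1 -> d
  T2 -> a
  T3 -> c

CYK fill:
  cell(0,0) b: {B,T0}  orig:{B}
  cell(1,1) b: {B,T0}  orig:{B}
  cell(2,2) b: {B,T0}  orig:{B}
  cell(3,3) d: {T1}  orig:{}
  cell(0,1) bb: {A}
  cell(1,2) bb: {A}
  cell(2,3) bd: {B}
  cell(0,2) bbb: {S}
  cell(1,3) bbd: {A}
  cell(0,3) bbbd: {S}

S ∈ T[0,3] ⇒ YES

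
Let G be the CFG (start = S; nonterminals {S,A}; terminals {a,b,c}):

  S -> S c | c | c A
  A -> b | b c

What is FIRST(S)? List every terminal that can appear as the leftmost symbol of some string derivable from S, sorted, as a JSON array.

Compute FIRST by fixpoint:
iter 1:
  A via A→b: +{b}
  S via S→c: +{c}
  FIRST[S]={c}  FIRST[A]={b}
iter 2: — fixpoint
  FIRST[S]={c}  FIRST[A]={b}

FIRST(S) = ["c"]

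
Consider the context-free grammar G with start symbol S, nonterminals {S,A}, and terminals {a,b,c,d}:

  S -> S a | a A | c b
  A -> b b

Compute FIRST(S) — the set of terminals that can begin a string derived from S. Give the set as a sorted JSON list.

Compute FIRST by fixpoint:
round 1:
  A via A→b b: +{b}
  S via S→a A: +{a}
  S via S→c b: +{c}
  FIRST(S)={a,c}  FIRST(A)={b}
round 2: — fixpoint
  FIRST(S)={a,c}  FIRST(A)={b}

FIRST(S) = ["a", "c"]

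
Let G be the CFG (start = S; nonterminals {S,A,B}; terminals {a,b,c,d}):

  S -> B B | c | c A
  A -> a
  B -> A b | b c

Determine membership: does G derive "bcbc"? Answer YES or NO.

CNF form of G:
  S -> B B | T1 A | c
  A -> a
  B -> A T0 | T0 T1
  T0 -> b
  T1 -> c

CYK table (by increasing span):
  cell(0,0) b: {T0}  orig:{}
  cell(1,1) c: {S,T1}  orig:{S}
  cell(2,2) b: {T0}  orig:{}
  cell(3,3) c: {S,T1}  orig:{S}
  cell(0,1) bc: {B}
  cell(1,2) cb: ∅
  cell(2,3) bc: {B}
  cell(0,2) bcb: ∅
  cell(1,3) cbc: ∅
  cell(0,3) bcbc: {S}

S ∈ T[0,3] ⇒ YES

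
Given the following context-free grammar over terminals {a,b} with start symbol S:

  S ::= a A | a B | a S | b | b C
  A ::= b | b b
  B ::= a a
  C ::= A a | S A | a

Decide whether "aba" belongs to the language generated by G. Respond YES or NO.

CNF form of G:
  S -> T0 C | T1 A | T1 B | T1 S | b
  A -> T0 T0 | b
  B -> T1 T1
  C -> A T1 | S A | a
  T0 -> b
  T1 -> a

CYK fill:
  cell(0,0) a: {C,T1}  orig:{C}
  cell(1,1) b: {A,S,T0}  orig:{A,S}
  cell(2,2) a: {C,T1}  orig:{C}
  cell(0,1) ab: {S}
  cell(1,2) ba: {C,S}
  cell(0,2) aba: {S}

S ∈ T[0,2] ⇒ YES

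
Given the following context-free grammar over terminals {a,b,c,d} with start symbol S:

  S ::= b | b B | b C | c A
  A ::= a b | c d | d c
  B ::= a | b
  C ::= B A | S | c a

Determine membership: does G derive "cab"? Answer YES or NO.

Convert to CNF:
  S -> T1 B | T1 C | T2 A | b
  A -> T0 T1 | T2 T3 | T3 T2
  B -> a | b
  C -> B A | T1 B | T1 C | T2 A | T2 T0 | b
  T0 -> a
  T1 -> b
  T2 -> c
  T3 -> d

CYK table (by increasing span):
  [0..0]={T2}  "c"  orig:{}
  [1..1]={B,T0}  "a"  orig:{B}
  [2..2]={B,C,S,T1}  "b"  orig:{B,C,S}
  [0..1]={C}  "ca"
  [1..2]={A}  "ab"
  [0..2]={C,S}  "cab"

S ∈ T[0,2] ⇒ YES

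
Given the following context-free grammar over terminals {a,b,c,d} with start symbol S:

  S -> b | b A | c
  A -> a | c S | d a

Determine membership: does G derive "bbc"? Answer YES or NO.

Convert to CNF:
  S -> T3 A | b | c
  A -> T0 S | T1 T2 | a
  T0 -> c
  T1 -> d
  T2 -> a
  T3 -> b

Fill CYK table bottom-up:
  [0..0]={S,T3}  "b"  orig:{S}
  [1..1]={S,T3}  "b"  orig:{S}
  [2..2]={S,T0}  "c"  orig:{S}
  [0..1]=∅  "bb"
  [1..2]=∅  "bc"
  [0..2]=∅  "bbc"

S ∉ T[0,2] ⇒ NO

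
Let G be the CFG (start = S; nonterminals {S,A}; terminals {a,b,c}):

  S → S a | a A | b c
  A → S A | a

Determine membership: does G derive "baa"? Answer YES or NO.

Convert to CNF:
  S -> S T0 | T0 A | T1 T2
  A -> S A | a
  T0 -> a
  T1 -> b
  T2 -> c

CYK table (by increasing span):
  cell(0,0) b: {T1}  orig:{}
  cell(1,1) a: {A,T0}  orig:{A}
  cell(2,2) a: {A,T0}  orig:{A}
  cell(0,1) ba: ∅
  cell(1,2) aa: {S}
  cell(0,2) baa: ∅

S ∉ T[0,2] ⇒ NO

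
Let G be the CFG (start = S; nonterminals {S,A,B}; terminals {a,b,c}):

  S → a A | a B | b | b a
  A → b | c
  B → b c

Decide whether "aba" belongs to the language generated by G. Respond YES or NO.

Convert to CNF:
  S -> T0 T2 | T2 A | T2 B | b
  A -> b | c
  B -> T0 T1
  T0 -> b
  T1 -> c
  T2 -> a

CYK table (by increasing span):
  cell(0,0) a: {T2}  orig:{}
  cell(1,1) b: {A,S,T0}  orig:{A,S}
  cell(2,2) a: {T2}  orig:{}
  cell(0,1) ab: {S}
  cell(1,2) ba: {S}
  cell(0,2) aba: ∅

S ∉ T[0,2] ⇒ NO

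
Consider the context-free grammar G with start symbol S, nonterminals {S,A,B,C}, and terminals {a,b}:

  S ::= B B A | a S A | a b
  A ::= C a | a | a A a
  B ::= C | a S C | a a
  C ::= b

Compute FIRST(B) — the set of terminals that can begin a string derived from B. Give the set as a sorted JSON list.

FIRST sets, iterate to fixpoint:
iter 1:
  A via A→a: +{a}
  B via B→a S C: +{a}
  C via C→b: +{b}
  S via S→B B A: +{a}
  FIRST[S]={a}  FIRST[A]={a}  FIRST[B]={a}  FIRST[C]={b}
iter 2:
  A via A→C a: +{b}
  B via B→C: +{b}
  S via S→B B A: +{b}
  FIRST[S]={a,b}  FIRST[A]={a,b}  FIRST[B]={a,b}  FIRST[C]={b}
iter 3: — fixpoint
  FIRST[S]={a,b}  FIRST[A]={a,b}  FIRST[B]={a,b}  FIRST[C]={b}

FIRST(B) = ["a", "b"]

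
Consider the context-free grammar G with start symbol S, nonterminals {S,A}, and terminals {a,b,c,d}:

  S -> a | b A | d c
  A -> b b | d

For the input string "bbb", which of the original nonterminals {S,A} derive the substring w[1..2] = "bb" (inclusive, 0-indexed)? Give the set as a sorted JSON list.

CNF form of G:
  S -> T0 A | T1 T2 | a
  A -> T0 T0 | d
  T0 -> b
  T1 -> d
  T2 -> c

Fill CYK table bottom-up — only the sub-triangle for w[1..2]:
  [1..1]={T0}  "b"  orig:{}
  [2..2]={T0}  "b"  orig:{}
  [1..2]={A}  "bb"

Original NTs in T[1,2] deriving "bb": ["A"]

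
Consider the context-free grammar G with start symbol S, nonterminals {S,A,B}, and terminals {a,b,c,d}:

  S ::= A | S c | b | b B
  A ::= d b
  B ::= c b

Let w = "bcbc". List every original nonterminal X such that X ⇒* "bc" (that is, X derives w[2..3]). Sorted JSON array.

Convert to CNF:
  S -> S T2 | T0 T1 | T1 B | b
  A -> T0 T1
  B -> T2 T1
  T0 -> d
  T1 -> b
  T2 -> c

CYK table (by increasing span), restricted to cells inside w[2..3]:
  [2..2]={S,T1}  "b"  orig:{S}
  [3..3]={T2}  "c"  orig:{}
  [2..3]={S}  "bc"

Original NTs in T[2,3] deriving "bc": ["S"]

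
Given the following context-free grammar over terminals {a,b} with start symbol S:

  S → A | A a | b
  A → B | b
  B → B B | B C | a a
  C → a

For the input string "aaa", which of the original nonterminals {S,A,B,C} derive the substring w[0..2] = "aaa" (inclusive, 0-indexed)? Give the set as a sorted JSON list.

CNF form of G:
  S -> A T0 | B B | B C | T0 T0 | b
  A -> B B | B C | T0 T0 | b
  B -> B B | B C | T0 T0
  C -> a
  T0 -> a

CYK table (by increasing span) (cells [i..j] with 0 ≤ i ≤ j ≤ 2 only):
  [0..0]={C,T0}  "a"  orig:{C}
  [1..1]={C,T0}  "a"  orig:{C}
  [2..2]={C,T0}  "a"  orig:{C}
  [0..1]={A,B,S}  "aa"
  [1..2]={A,B,S}  "aa"
  [0..2]={A,B,S}  "aaa"

Original NTs in T[0,2] deriving "aaa": ["A", "B", "S"]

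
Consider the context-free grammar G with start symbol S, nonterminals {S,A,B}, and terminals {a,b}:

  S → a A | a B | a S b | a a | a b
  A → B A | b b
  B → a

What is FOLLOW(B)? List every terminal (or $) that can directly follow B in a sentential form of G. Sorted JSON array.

FIRST iteration:
iter 1:
  A via A→b b: +{b}
  B via B→a: +{a}
  S via S→a A: +{a}
  FIRST(S)={a}  FIRST(A)={b}  FIRST(B)={a}
iter 2:
  A via A→B A: +{a}
  FIRST(S)={a}  FIRST(A)={a,b}  FIRST(B)={a}
iter 3: (no change)
  FIRST(S)={a}  FIRST(A)={a,b}  FIRST(B)={a}

FOLLOW iteration:
seed FOLLOW(S) with $
[1]
  A→B A: FOLLOW(B) ⊇ FIRST(A) = {a,b}; new: +{a,b}
  S→a A: FOLLOW(A) ⊇ FOLLOW(S) ⊇ {$}; new: +{$}
  S→a B: FOLLOW(B) ⊇ FOLLOW(S) ⊇ {$}; new: +{$}
  S→a S b: FOLLOW(S) ⊇ FIRST(b) = {b}; new: +{b}
  S: {$,b}  A: {$}  B: {$,a,b}
[2]
  S→a A: FOLLOW(A) ⊇ FOLLOW(S) ⊇ {$,b}; new: +{b}
  S: {$,b}  A: {$,b}  B: {$,a,b}
[3] done
  S: {$,b}  A: {$,b}  B: {$,a,b}

FOLLOW(B) = ["$", "a", "b"]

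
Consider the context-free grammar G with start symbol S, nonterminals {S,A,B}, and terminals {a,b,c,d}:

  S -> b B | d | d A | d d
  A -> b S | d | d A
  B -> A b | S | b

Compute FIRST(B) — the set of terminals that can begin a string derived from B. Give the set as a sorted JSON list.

FIRST iteration:
[1]
  A via A→b S: +{b}
  A via A→d: +{d}
  B via B→A b: +{b,d}
  S via S→b B: +{b}
  S via S→d: +{d}
  FIRST(S)={b,d}  FIRST(A)={b,d}  FIRST(B)={b,d}
[2] (stable)
  FIRST(S)={b,d}  FIRST(A)={b,d}  FIRST(B)={b,d}

FIRST(B) = ["b", "d"]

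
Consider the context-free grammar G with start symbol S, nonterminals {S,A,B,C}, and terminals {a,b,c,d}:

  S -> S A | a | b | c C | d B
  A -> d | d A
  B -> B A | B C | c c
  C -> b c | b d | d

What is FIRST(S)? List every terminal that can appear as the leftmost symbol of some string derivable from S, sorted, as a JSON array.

FIRST sets, iterate to fixpoint:
iter 1:
  A via A→d: +{d}
  B via B→c c: +{c}
  C via C→b c: +{b}
  C via C→d: +{d}
  S via S→a: +{a}
  S via S→b: +{b}
  S via S→c C: +{c}
  S via S→d B: +{d}
  FIRST[S]={a,b,c,d}  FIRST[A]={d}  FIRST[B]={c}  FIRST[C]={b,d}
iter 2: (stable)
  FIRST[S]={a,b,c,d}  FIRST[A]={d}  FIRST[B]={c}  FIRST[C]={b,d}

FIRST(S) = ["a", "b", "c", "d"]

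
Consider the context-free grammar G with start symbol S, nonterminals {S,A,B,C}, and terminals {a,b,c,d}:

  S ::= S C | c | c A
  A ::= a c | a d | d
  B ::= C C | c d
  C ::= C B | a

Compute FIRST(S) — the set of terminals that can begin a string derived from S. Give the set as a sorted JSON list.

FIRST sets, iterate to fixpoint:
round 1:
  A via A→a c: +{a}
  A via A→d: +{d}
  B via B→c d: +{c}
  C via C→a: +{a}
  S via S→c: +{c}
  S: {c}  A: {a,d}  B: {c}  C: {a}
round 2:
  B via B→C C: +{a}
  S: {c}  A: {a,d}  B: {a,c}  C: {a}
round 3: done
  S: {c}  A: {a,d}  B: {a,c}  C: {a}

FIRST(S) = ["c"]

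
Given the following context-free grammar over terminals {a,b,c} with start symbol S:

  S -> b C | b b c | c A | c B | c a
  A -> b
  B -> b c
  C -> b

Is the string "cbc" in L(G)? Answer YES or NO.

CNF form of G:
  S -> T0 C | T0 X3 | T1 A | T1 B | T1 T2
  A -> b
  B -> T0 T1
  C -> b
  T0 -> b
  T1 -> c
  T2 -> a
  X3 -> T0 T1

CYK table (by increasing span):
  cell(0,0) c: {T1}  orig:{}
  cell(1,1) b: {A,C,T0}  orig:{A,C}
  cell(2,2) c: {T1}  orig:{}
  cell(0,1) cb: {S}
  cell(1,2) bc: {B,X3}  orig:{B}
  cell(0,2) cbc: {S}

S ∈ T[0,2] ⇒ YES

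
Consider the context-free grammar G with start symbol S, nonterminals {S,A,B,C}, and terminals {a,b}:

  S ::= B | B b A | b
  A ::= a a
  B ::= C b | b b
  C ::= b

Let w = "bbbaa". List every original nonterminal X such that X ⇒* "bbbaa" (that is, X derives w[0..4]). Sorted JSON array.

CNF form of G:
  S -> B X2 | C T1 | T1 T1 | b
  A -> T0 T0
  B -> C T1 | T1 T1
  C -> b
  T0 -> a
  T1 -> b
  X2 -> T1 A

CYK table (by increasing span), restricted to cells inside w[0..4]:
  T[0,0] 'b' = {C,S,T1}  orig:{C,S}
  T[1,1] 'b' = {C,S,T1}  orig:{C,S}
  T[2,2] 'b' = {C,S,T1}  orig:{C,S}
  T[3,3] 'a' = {T0}  orig:{}
  T[4,4] 'a' = {T0}  orig:{}
  T[0,1] 'bb' = {B,S}
  T[1,2] 'bb' = {B,S}
  T[2,3] 'ba' = ∅
  T[3,4] 'aa' = {A}
  T[0,2] 'bbb' = ∅
  T[1,3] 'bba' = ∅
  T[2,4] 'baa' = {X2}  orig:{}
  T[0,3] 'bbba' = ∅
  T[1,4] 'bbaa' = ∅
  T[0,4] 'bbbaa' = {S}

Original NTs in T[0,4] deriving "bbbaa": ["S"]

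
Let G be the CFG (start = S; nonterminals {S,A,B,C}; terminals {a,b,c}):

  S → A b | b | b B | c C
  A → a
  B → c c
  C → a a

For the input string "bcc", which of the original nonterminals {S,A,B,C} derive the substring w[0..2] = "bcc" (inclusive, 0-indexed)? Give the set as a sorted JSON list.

CNF form of G:
  S -> A T2 | T0 C | T2 B | b
  A -> a
  B -> T0 T0
  C -> T1 T1
  T0 -> c
  T1 -> a
  T2 -> b

CYK fill (cells [i..j] with 0 ≤ i ≤ j ≤ 2 only):
  T[0,0] 'b' = {S,T2}  orig:{S}
  T[1,1] 'c' = {T0}  orig:{}
  T[2,2] 'c' = {T0}  orig:{}
  T[0,1] 'bc' = ∅
  T[1,2] 'cc' = {B}
  T[0,2] 'bcc' = {S}

Original NTs in T[0,2] deriving "bcc": ["S"]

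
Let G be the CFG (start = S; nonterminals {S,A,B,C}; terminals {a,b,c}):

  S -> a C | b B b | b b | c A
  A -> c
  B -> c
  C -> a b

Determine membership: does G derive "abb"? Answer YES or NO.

CNF form of G:
  S -> T0 C | T1 T1 | T1 X3 | T2 A
  A -> c
  B -> c
  C -> T0 T1
  T0 -> a
  T1 -> b
  T2 -> c
  X3 -> B T1

CYK fill:
  T[0,0] 'a' = {T0}  orig:{}
  T[1,1] 'b' = {T1}  orig:{}
  T[2,2] 'b' = {T1}  orig:{}
  T[0,1] 'ab' = {C}
  T[1,2] 'bb' = {S}
  T[0,2] 'abb' = ∅

S ∉ T[0,2] ⇒ NO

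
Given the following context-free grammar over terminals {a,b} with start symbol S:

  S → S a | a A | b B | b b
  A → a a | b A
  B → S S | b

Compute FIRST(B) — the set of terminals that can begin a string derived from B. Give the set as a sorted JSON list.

Compute FIRST by fixpoint:
iter 1:
  A via A→a a: +{a}
  A via A→b A: +{b}
  B via B→b: +{b}
  S via S→a A: +{a}
  S via S→b B: +{b}
  S: {a,b}  A: {a,b}  B: {b}
iter 2:
  B via B→S S: +{a}
  S: {a,b}  A: {a,b}  B: {a,b}
iter 3: done
  S: {a,b}  A: {a,b}  B: {a,b}

FIRST(B) = ["a", "b"]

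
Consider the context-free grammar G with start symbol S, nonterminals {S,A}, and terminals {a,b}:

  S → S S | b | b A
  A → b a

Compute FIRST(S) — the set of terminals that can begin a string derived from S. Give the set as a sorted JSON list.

FIRST sets, iterate to fixpoint:
round 1:
  A via A→b a: +{b}
  S via S→b: +{b}
  FIRST[S]={b}  FIRST[A]={b}
round 2: (stable)
  FIRST[S]={b}  FIRST[A]={b}

FIRST(S) = ["b"]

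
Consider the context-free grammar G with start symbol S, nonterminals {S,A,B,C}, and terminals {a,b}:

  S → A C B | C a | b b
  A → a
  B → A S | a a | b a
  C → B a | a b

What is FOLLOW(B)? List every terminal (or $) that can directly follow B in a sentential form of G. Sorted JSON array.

FIRST sets, iterate to fixpoint:
iter 1:
  A via A→a: +{a}
  B via B→A S: +{a}
  B via B→b a: +{b}
  C via C→B a: +{a,b}
  S via S→A C B: +{a}
  S via S→C a: +{b}
  FIRST[S]={a,b}  FIRST[A]={a}  FIRST[B]={a,b}  FIRST[C]={a,b}
iter 2: (stable)
  FIRST[S]={a,b}  FIRST[A]={a}  FIRST[B]={a,b}  FIRST[C]={a,b}

Compute FOLLOW by fixpoint:
initialize: $ ∈ FOLLOW(S)
iter 1:
  B→A S: FOLLOW(A) ⊇ FIRST(S) = {a,b}; new: +{a,b}
  C→B a: FOLLOW(B) ⊇ FIRST(a) = {a}; new: +{a}
  S→A C B: FOLLOW(C) ⊇ FIRST(B) = {a,b}; new: +{a,b}
  S→A C B: FOLLOW(B) ⊇ FOLLOW(S) ⊇ {$}; new: +{$}
  FOLLOW[S]={$}  FOLLOW[A]={a,b}  FOLLOW[B]={$,a}  FOLLOW[C]={a,b}
iter 2:
  B→A S: FOLLOW(S) ⊇ FOLLOW(B) ⊇ {$,a}; new: +{a}
  FOLLOW[S]={$,a}  FOLLOW[A]={a,b}  FOLLOW[B]={$,a}  FOLLOW[C]={a,b}
iter 3: (stable)
  FOLLOW[S]={$,a}  FOLLOW[A]={a,b}  FOLLOW[B]={$,a}  FOLLOW[C]={a,b}

FOLLOW(B) = ["$", "a"]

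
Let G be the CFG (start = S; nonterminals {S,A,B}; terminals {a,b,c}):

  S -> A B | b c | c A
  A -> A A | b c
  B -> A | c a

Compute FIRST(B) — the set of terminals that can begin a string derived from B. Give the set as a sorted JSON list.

FIRST iteration:
round 1:
  A via A→b c: +{b}
  B via B→A: +{b}
  B via B→c a: +{c}
  S via S→A B: +{b}
  S via S→c A: +{c}
  FIRST[S]={b,c}  FIRST[A]={b}  FIRST[B]={b,c}
round 2: — fixpoint
  FIRST[S]={b,c}  FIRST[A]={b}  FIRST[B]={b,c}

FIRST(B) = ["b", "c"]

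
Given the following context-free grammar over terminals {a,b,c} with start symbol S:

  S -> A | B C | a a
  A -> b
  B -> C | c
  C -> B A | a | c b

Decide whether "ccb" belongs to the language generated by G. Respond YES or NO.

Convert to CNF:
  S -> B C | T2 T2 | b
  A -> b
  B -> B A | T0 T1 | a | c
  C -> B A | T0 T1 | a
  T0 -> c
  T1 -> b
  T2 -> a

CYK table (by increasing span):
  T[0,0] 'c' = {B,T0}  orig:{B}
  T[1,1] 'c' = {B,T0}  orig:{B}
  T[2,2] 'b' = {A,S,T1}  orig:{A,S}
  T[0,1] 'cc' = ∅
  T[1,2] 'cb' = {B,C}
  T[0,2] 'ccb' = {S}

S ∈ T[0,2] ⇒ YES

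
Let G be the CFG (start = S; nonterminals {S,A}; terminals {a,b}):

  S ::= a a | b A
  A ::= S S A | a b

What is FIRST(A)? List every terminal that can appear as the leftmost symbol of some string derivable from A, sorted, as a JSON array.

FIRST iteration:
[1]
  A via A→a b: +{a}
  S via S→a a: +{a}
  S via S→b A: +{b}
  FIRST(S)={a,b}  FIRST(A)={a}
[2]
  A via A→S S A: +{b}
  FIRST(S)={a,b}  FIRST(A)={a,b}
[3] done
  FIRST(S)={a,b}  FIRST(A)={a,b}

FIRST(A) = ["a", "b"]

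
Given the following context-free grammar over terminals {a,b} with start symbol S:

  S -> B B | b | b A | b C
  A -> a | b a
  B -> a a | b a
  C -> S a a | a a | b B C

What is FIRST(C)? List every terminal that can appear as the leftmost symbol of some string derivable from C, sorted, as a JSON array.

FIRST sets, iterate to fixpoint:
pass 1:
  A via A→a: +{a}
  A via A→b a: +{b}
  B via B→a a: +{a}
  B via B→b a: +{b}
  C via C→a a: +{a}
  C via C→b B C: +{b}
  S via S→B B: +{a,b}
  FIRST[S]={a,b}  FIRST[A]={a,b}  FIRST[B]={a,b}  FIRST[C]={a,b}
pass 2: (no change)
  FIRST[S]={a,b}  FIRST[A]={a,b}  FIRST[B]={a,b}  FIRST[C]={a,b}

FIRST(C) = ["a", "b"]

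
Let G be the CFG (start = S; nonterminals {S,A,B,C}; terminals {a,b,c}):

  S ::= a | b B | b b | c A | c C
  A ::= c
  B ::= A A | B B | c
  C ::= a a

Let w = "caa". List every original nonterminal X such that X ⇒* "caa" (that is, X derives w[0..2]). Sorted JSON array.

CNF form of G:
  S -> T1 B | T1 T1 | T2 A | T2 C | a
  A -> c
  B -> A A | B B | c
  C -> T0 T0
  T0 -> a
  T1 -> b
  T2 -> c

Fill CYK table bottom-up — only the sub-triangle for w[0..2]:
  [0..0]={A,B,T2}  "c"  orig:{A,B}
  [1..1]={S,T0}  "a"  orig:{S}
  [2..2]={S,T0}  "a"  orig:{S}
  [0..1]=∅  "ca"
  [1..2]={C}  "aa"
  [0..2]={S}  "caa"

Original NTs in T[0,2] deriving "caa": ["S"]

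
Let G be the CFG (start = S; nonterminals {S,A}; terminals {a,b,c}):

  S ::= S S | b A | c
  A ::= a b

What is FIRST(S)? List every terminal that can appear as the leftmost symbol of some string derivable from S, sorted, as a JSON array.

FIRST iteration:
pass 1:
  A via A→a b: +{a}
  S via S→b A: +{b}
  S via S→c: +{c}
  FIRST[S]={b,c}  FIRST[A]={a}
pass 2: — fixpoint
  FIRST[S]={b,c}  FIRST[A]={a}

FIRST(S) = ["b", "c"]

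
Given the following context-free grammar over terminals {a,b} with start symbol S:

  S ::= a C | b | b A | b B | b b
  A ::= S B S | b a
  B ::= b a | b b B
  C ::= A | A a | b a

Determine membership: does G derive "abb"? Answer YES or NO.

Convert to CNF:
  S -> T0 A | T0 B | T0 T0 | T1 C | b
  A -> S X2 | T0 T1
  B -> T0 T1 | T0 X3
  C -> A T1 | S X4 | T0 T1
  T0 -> b
  T1 -> a
  X2 -> B S
  X3 -> T0 B
  X4 -> B S

CYK table (by increasing span):
  cell(0,0) a: {T1}  orig:{}
  cell(1,1) b: {S,T0}  orig:{S}
  cell(2,2) b: {S,T0}  orig:{S}
  cell(0,1) ab: ∅
  cell(1,2) bb: {S}
  cell(0,2) abb: ∅

S ∉ T[0,2] ⇒ NO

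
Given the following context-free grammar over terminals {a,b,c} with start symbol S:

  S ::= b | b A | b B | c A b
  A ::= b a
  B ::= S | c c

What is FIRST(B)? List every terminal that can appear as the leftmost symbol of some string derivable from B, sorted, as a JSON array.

FIRST iteration:
iter 1:
  A via A→b a: +{b}
  B via B→c c: +{c}
  S via S→b: +{b}
  S via S→c A b: +{c}
  S: {b,c}  A: {b}  B: {c}
iter 2:
  B via B→S: +{b}
  S: {b,c}  A: {b}  B: {b,c}
iter 3: — fixpoint
  S: {b,c}  A: {b}  B: {b,c}

FIRST(B) = ["b", "c"]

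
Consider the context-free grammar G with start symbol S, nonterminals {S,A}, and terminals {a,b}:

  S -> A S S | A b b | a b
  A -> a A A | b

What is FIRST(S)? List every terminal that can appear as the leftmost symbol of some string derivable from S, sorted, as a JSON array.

FIRST iteration:
pass 1:
  A via A→a A A: +{a}
  A via A→b: +{b}
  S via S→A S S: +{a,b}
  FIRST(S)={a,b}  FIRST(A)={a,b}
pass 2: (stable)
  FIRST(S)={a,b}  FIRST(A)={a,b}

FIRST(S) = ["a", "b"]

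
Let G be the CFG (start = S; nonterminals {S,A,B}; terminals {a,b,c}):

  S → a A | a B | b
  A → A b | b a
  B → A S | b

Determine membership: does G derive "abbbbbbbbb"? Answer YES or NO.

CNF form of G:
  S -> T1 A | T1 B | b
  A -> A T0 | T0 T1
  B -> A S | b
  T0 -> b
  T1 -> a

CYK fill:
  [0..0]={T1}  "a"  orig:{}
  [1..1]={B,S,T0}  "b"  orig:{B,S}
  [2..2]={B,S,T0}  "b"  orig:{B,S}
  [3..3]={B,S,T0}  "b"  orig:{B,S}
  [4..4]={B,S,T0}  "b"  orig:{B,S}
  [5..5]={B,S,T0}  "b"  orig:{B,S}
  [6..6]={B,S,T0}  "b"  orig:{B,S}
  [7..7]={B,S,T0}  "b"  orig:{B,S}
  [8..8]={B,S,T0}  "b"  orig:{B,S}
  [9..9]={B,S,T0}  "b"  orig:{B,S}
  [0..1]={S}  "ab"
  [1..2]=∅  "bb"
  [2..3]=∅  "bb"
  [3..4]=∅  "bb"
  [4..5]=∅  "bb"
  [5..6]=∅  "bb"
  [6..7]=∅  "bb"
  [7..8]=∅  "bb"
  [8..9]=∅  "bb"
  [0..2]=∅  "abb"
  [1..3]=∅  "bbb"
  [2..4]=∅  "bbb"
  [3..5]=∅  "bbb"
  [4..6]=∅  "bbb"
  [5..7]=∅  "bbb"
  [6..8]=∅  "bbb"
  [7..9]=∅  "bbb"
  [0..3]=∅  "abbb"
  [1..4]=∅  "bbbb"
  [2..5]=∅  "bbbb"
  [3..6]=∅  "bbbb"
  [4..7]=∅  "bbbb"
  [5..8]=∅  "bbbb"
  [6..9]=∅  "bbbb"
  [0..4]=∅  "abbbb"
  [1..5]=∅  "bbbbb"
  [2..6]=∅  "bbbbb"
  [3..7]=∅  "bbbbb"
  [4..8]=∅  "bbbbb"
  [5..9]=∅  "bbbbb"
  [0..5]=∅  "abbbbb"
  [1..6]=∅  "bbbbbb"
  [2..7]=∅  "bbbbbb"
  [3..8]=∅  "bbbbbb"
  [4..9]=∅  "bbbbbb"
  [0..6]=∅  "abbbbbb"
  [1..7]=∅  "bbbbbbb"
  [2..8]=∅  "bbbbbbb"
  [3..9]=∅  "bbbbbbb"
  [0..7]=∅  "abbbbbbb"
  [1..8]=∅  "bbbbbbbb"
  [2..9]=∅  "bbbbbbbb"
  [0..8]=∅  "abbbbbbbb"
  [1..9]=∅  "bbbbbbbbb"
  [0..9]=∅  "abbbbbbbbb"

S ∉ T[0,9] ⇒ NO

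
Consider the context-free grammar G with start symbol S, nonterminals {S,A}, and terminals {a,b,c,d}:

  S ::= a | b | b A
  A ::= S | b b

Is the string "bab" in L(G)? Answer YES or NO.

Convert to CNF:
  S -> T0 A | a | b
  A -> T0 A | T0 T0 | a | b
  T0 -> b

CYK fill:
  T[0,0] 'b' = {A,S,T0}  orig:{A,S}
  T[1,1] 'a' = {A,S}
  T[2,2] 'b' = {A,S,T0}  orig:{A,S}
  T[0,1] 'ba' = {A,S}
  T[1,2] 'ab' = ∅
  T[0,2] 'bab' = ∅

S ∉ T[0,2] ⇒ NO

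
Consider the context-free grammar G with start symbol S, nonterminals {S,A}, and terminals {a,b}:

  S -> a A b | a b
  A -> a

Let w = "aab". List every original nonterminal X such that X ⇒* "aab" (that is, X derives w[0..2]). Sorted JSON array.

CNF form of G:
  S -> T0 T1 | T0 X2
  A -> a
  T0 -> a
  T1 -> b
  X2 -> A T1

CYK fill, restricted to cells inside w[0..2]:
  [0..0]={A,T0}  "a"  orig:{A}
  [1..1]={A,T0}  "a"  orig:{A}
  [2..2]={T1}  "b"  orig:{}
  [0..1]=∅  "aa"
  [1..2]={S,X2}  "ab"  orig:{S}
  [0..2]={S}  "aab"

Original NTs in T[0,2] deriving "aab": ["S"]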